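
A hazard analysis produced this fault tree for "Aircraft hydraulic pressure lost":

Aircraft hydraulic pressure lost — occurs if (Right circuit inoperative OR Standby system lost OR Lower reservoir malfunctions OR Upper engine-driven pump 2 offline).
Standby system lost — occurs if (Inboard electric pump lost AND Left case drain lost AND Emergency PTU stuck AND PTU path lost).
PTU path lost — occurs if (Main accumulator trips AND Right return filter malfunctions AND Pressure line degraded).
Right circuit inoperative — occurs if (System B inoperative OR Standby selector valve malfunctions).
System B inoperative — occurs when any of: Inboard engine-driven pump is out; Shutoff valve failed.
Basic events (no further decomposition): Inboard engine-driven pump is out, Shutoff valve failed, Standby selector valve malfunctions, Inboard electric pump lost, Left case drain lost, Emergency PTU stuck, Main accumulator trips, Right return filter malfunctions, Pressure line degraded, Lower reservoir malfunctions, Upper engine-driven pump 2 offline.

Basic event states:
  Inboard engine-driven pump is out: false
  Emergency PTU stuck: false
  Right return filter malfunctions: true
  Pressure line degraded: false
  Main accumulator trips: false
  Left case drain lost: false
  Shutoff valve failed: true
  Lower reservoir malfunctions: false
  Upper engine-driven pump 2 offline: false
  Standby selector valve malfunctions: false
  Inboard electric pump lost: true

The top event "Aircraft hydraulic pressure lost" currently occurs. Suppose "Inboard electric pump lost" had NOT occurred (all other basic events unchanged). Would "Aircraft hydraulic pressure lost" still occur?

Yes

Counterfactual: set "Inboard electric pump lost" to not occurred.
System B inoperative [OR]: Inboard engine-driven pump is out=not, Shutoff valve failed=occurs → at least one input occurs → occurs.
Right circuit inoperative [OR]: System B inoperative=occurs, Standby selector valve malfunctions=not → at least one input occurs → occurs.
PTU path lost [AND]: Main accumulator trips=not, Right return filter malfunctions=occurs, Pressure line degraded=not → not all inputs occur → does not occur.
Standby system lost [AND]: Inboard electric pump lost=not, Left case drain lost=not, Emergency PTU stuck=not, PTU path lost=not → not all inputs occur → does not occur.
Aircraft hydraulic pressure lost [OR]: Right circuit inoperative=occurs, Standby system lost=not, Lower reservoir malfunctions=not, Upper engine-driven pump 2 offline=not → at least one input occurs → occurs.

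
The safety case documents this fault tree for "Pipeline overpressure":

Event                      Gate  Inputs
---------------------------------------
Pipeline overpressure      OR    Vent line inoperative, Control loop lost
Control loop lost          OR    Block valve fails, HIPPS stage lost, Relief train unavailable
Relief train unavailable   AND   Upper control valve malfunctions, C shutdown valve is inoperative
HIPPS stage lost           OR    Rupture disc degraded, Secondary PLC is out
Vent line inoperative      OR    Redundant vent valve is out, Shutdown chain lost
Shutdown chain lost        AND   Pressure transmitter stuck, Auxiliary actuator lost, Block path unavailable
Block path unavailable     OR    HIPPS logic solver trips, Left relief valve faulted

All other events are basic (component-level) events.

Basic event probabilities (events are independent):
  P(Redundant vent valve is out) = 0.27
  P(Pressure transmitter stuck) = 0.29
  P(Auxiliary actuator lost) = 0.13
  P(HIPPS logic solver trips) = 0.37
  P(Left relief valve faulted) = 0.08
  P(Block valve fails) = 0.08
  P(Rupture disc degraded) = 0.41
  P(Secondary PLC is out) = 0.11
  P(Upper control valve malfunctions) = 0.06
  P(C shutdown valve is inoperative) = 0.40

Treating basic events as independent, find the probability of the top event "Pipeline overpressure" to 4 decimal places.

P(Block path unavailable) [OR] = 1 − (1−0.37) × (1−0.08) = 0.420400
P(Shutdown chain lost) [AND] = 0.29 × 0.13 × 0.420400 = 0.015849
P(Vent line inoperative) [OR] = 1 − (1−0.27) × (1−0.015849) = 0.281570
P(HIPPS stage lost) [OR] = 1 − (1−0.41) × (1−0.11) = 0.474900
P(Relief train unavailable) [AND] = 0.06 × 0.40 = 0.024000
P(Control loop lost) [OR] = 1 − (1−0.08) × (1−0.474900) × (1−0.024000) = 0.528502
P(Pipeline overpressure) [OR] = 1 − (1−0.281570) × (1−0.528502) = 0.661262
Rounded to 4 decimal places: P(Pipeline overpressure) ≈ 0.6613.

0.6613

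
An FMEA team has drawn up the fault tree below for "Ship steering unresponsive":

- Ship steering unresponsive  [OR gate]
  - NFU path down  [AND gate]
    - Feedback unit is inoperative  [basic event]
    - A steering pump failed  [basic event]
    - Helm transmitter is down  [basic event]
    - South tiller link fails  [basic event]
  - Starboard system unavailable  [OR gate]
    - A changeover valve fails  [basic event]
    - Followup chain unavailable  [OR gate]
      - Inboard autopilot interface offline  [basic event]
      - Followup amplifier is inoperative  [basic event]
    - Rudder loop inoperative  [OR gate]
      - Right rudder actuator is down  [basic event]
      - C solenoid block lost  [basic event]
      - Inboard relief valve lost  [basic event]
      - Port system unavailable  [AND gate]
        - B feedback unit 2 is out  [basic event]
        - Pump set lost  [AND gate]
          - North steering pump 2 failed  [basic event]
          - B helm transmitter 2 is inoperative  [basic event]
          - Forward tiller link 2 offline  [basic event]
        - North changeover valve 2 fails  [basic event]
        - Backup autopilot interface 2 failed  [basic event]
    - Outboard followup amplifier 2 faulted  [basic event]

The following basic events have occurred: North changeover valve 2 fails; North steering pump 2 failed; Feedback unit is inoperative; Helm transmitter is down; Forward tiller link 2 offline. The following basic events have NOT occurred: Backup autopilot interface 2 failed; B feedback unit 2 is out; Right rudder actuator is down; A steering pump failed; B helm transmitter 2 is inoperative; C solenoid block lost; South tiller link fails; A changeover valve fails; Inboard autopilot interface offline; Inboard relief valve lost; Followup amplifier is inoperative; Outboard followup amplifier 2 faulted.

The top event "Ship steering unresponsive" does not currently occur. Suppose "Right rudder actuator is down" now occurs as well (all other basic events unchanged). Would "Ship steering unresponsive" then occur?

Yes

Counterfactual: set "Right rudder actuator is down" to occurred.
NFU path down [AND]: Feedback unit is inoperative=occurs, A steering pump failed=not, Helm transmitter is down=occurs, South tiller link fails=not → not all inputs occur → does not occur.
Followup chain unavailable [OR]: Inboard autopilot interface offline=not, Followup amplifier is inoperative=not → no input occurs → does not occur.
Pump set lost [AND]: North steering pump 2 failed=occurs, B helm transmitter 2 is inoperative=not, Forward tiller link 2 offline=occurs → not all inputs occur → does not occur.
Port system unavailable [AND]: B feedback unit 2 is out=not, Pump set lost=not, North changeover valve 2 fails=occurs, Backup autopilot interface 2 failed=not → not all inputs occur → does not occur.
Rudder loop inoperative [OR]: Right rudder actuator is down=occurs, C solenoid block lost=not, Inboard relief valve lost=not, Port system unavailable=not → at least one input occurs → occurs.
Starboard system unavailable [OR]: A changeover valve fails=not, Followup chain unavailable=not, Rudder loop inoperative=occurs, Outboard followup amplifier 2 faulted=not → at least one input occurs → occurs.
Ship steering unresponsive [OR]: NFU path down=not, Starboard system unavailable=occurs → at least one input occurs → occurs.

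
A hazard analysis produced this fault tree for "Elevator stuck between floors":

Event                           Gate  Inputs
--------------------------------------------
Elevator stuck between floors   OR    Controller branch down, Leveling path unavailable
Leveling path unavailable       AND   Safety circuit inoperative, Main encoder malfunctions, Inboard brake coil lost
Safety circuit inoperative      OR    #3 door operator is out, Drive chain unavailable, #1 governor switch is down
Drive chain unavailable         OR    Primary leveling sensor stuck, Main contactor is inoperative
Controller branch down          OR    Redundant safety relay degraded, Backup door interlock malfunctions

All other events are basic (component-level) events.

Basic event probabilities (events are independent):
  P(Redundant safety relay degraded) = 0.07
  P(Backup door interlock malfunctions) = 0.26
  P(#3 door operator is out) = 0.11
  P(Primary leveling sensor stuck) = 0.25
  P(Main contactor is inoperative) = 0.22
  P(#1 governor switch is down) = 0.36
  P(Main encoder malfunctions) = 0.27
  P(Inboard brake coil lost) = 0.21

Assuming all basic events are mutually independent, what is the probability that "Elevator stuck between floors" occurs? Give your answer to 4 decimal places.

P(Controller branch down) [OR] = 1 − (1−0.07) × (1−0.26) = 0.311800
P(Drive chain unavailable) [OR] = 1 − (1−0.25) × (1−0.22) = 0.415000
P(Safety circuit inoperative) [OR] = 1 − (1−0.11) × (1−0.415000) × (1−0.36) = 0.666784
P(Leveling path unavailable) [AND] = 0.666784 × 0.27 × 0.21 = 0.037807
P(Elevator stuck between floors) [OR] = 1 − (1−0.311800) × (1−0.037807) = 0.337819
Rounded to 4 decimal places: P(Elevator stuck between floors) ≈ 0.3378.

0.3378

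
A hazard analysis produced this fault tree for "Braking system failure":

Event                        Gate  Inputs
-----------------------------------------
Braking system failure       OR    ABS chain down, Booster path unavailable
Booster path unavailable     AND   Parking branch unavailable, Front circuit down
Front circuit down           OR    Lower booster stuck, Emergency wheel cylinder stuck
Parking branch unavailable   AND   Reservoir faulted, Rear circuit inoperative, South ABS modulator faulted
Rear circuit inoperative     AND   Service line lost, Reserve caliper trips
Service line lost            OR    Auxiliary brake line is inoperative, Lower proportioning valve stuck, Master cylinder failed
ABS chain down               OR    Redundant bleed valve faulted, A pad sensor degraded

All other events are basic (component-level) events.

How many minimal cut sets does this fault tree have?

8

ABS chain down [OR]: union of children's cut sets → 2 cut set(s).
Service line lost [OR]: union of children's cut sets → 3 cut set(s).
Rear circuit inoperative [AND]: one cut set from each child combined → 3 × 1 = 3 cut set(s).
Parking branch unavailable [AND]: one cut set from each child combined → 1 × 3 × 1 = 3 cut set(s).
Front circuit down [OR]: union of children's cut sets → 2 cut set(s).
Booster path unavailable [AND]: one cut set from each child combined → 3 × 2 = 6 cut set(s).
Braking system failure [OR]: union of children's cut sets → 8 cut set(s).
Minimal cut sets: {Redundant bleed valve faulted}; {A pad sensor degraded}; {Auxiliary brake line is inoperative, Lower booster stuck, Reserve caliper trips, Reservoir faulted, South ABS modulator faulted}; {Auxiliary brake line is inoperative, Emergency wheel cylinder stuck, Reserve caliper trips, Reservoir faulted, South ABS modulator faulted}; {Lower booster stuck, Lower proportioning valve stuck, Reserve caliper trips, Reservoir faulted, South ABS modulator faulted}; {Emergency wheel cylinder stuck, Lower proportioning valve stuck, Reserve caliper trips, Reservoir faulted, South ABS modulator faulted}; {Lower booster stuck, Master cylinder failed, Reserve caliper trips, Reservoir faulted, South ABS modulator faulted}; {Emergency wheel cylinder stuck, Master cylinder failed, Reserve caliper trips, Reservoir faulted, South ABS modulator faulted}.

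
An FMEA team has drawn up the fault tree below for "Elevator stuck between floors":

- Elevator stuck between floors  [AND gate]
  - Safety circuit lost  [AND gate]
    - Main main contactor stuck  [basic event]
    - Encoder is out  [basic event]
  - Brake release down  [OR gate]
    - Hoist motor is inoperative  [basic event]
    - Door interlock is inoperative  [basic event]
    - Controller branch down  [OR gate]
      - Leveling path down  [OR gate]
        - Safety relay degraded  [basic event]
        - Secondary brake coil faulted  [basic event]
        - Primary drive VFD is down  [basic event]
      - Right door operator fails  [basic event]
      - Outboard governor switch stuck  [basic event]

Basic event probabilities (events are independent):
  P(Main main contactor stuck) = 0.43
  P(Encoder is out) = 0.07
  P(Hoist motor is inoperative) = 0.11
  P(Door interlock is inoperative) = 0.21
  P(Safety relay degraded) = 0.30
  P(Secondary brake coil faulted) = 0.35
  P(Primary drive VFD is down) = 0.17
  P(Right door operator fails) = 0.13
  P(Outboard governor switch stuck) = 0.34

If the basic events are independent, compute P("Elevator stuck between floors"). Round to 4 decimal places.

0.0255

P(Safety circuit lost) [AND] = 0.43 × 0.07 = 0.030100
P(Leveling path down) [OR] = 1 − (1−0.30) × (1−0.35) × (1−0.17) = 0.622350
P(Controller branch down) [OR] = 1 − (1−0.622350) × (1−0.13) × (1−0.34) = 0.783153
P(Brake release down) [OR] = 1 − (1−0.11) × (1−0.21) × (1−0.783153) = 0.847535
P(Elevator stuck between floors) [AND] = 0.030100 × 0.847535 = 0.025511
Rounded to 4 decimal places: P(Elevator stuck between floors) ≈ 0.0255.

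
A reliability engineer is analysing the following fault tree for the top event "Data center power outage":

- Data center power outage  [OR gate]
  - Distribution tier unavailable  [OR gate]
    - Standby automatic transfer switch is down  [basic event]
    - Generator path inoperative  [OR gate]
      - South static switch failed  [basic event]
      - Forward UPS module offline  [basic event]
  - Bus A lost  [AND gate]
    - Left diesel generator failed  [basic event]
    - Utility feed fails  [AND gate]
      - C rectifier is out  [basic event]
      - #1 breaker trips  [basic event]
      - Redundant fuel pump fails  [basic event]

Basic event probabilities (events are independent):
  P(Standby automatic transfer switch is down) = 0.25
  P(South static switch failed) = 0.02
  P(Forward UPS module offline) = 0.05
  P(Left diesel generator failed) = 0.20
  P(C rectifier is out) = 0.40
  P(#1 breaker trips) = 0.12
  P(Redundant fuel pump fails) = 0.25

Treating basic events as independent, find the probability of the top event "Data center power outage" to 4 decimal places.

P(Generator path inoperative) [OR] = 1 − (1−0.02) × (1−0.05) = 0.069000
P(Distribution tier unavailable) [OR] = 1 − (1−0.25) × (1−0.069000) = 0.301750
P(Utility feed fails) [AND] = 0.40 × 0.12 × 0.25 = 0.012000
P(Bus A lost) [AND] = 0.20 × 0.012000 = 0.002400
P(Data center power outage) [OR] = 1 − (1−0.301750) × (1−0.002400) = 0.303426
Rounded to 4 decimal places: P(Data center power outage) ≈ 0.3034.

0.3034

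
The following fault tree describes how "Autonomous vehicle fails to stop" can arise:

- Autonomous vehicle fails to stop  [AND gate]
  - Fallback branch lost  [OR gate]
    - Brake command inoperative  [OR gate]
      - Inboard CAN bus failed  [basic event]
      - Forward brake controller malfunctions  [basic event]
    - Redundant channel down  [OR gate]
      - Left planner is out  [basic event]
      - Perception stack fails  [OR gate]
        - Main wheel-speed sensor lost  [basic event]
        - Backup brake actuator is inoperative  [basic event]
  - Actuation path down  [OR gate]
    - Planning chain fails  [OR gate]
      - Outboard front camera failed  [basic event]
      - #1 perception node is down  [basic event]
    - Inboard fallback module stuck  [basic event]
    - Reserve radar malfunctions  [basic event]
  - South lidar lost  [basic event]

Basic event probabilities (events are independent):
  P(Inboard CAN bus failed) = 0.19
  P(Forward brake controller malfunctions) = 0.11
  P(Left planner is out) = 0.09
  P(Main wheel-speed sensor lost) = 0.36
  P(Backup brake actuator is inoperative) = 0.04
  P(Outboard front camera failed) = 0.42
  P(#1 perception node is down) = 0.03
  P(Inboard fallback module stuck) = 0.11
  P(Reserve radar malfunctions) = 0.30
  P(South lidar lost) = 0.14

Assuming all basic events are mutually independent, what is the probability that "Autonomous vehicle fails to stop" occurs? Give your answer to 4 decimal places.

P(Brake command inoperative) [OR] = 1 − (1−0.19) × (1−0.11) = 0.279100
P(Perception stack fails) [OR] = 1 − (1−0.36) × (1−0.04) = 0.385600
P(Redundant channel down) [OR] = 1 − (1−0.09) × (1−0.385600) = 0.440896
P(Fallback branch lost) [OR] = 1 − (1−0.279100) × (1−0.440896) = 0.596942
P(Planning chain fails) [OR] = 1 − (1−0.42) × (1−0.03) = 0.437400
P(Actuation path down) [OR] = 1 − (1−0.437400) × (1−0.11) × (1−0.30) = 0.649500
P(Autonomous vehicle fails to stop) [AND] = 0.596942 × 0.649500 × 0.14 = 0.054280
Rounded to 4 decimal places: P(Autonomous vehicle fails to stop) ≈ 0.0543.

0.0543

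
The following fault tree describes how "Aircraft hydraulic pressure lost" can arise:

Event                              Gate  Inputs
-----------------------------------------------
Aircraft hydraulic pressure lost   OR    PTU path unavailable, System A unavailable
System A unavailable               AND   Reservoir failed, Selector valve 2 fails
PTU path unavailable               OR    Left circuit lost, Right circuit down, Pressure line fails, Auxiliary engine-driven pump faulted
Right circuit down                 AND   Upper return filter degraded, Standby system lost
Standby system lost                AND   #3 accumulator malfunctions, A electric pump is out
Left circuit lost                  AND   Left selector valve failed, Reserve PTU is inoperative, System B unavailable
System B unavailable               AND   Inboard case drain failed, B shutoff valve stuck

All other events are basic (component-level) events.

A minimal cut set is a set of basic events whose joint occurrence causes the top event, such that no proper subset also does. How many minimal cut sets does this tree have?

5

System B unavailable [AND]: one cut set from each child combined → 1 × 1 = 1 cut set(s).
Left circuit lost [AND]: one cut set from each child combined → 1 × 1 × 1 = 1 cut set(s).
Standby system lost [AND]: one cut set from each child combined → 1 × 1 = 1 cut set(s).
Right circuit down [AND]: one cut set from each child combined → 1 × 1 = 1 cut set(s).
PTU path unavailable [OR]: union of children's cut sets → 4 cut set(s).
System A unavailable [AND]: one cut set from each child combined → 1 × 1 = 1 cut set(s).
Aircraft hydraulic pressure lost [OR]: union of children's cut sets → 5 cut set(s).
Minimal cut sets: {B shutoff valve stuck, Inboard case drain failed, Left selector valve failed, Reserve PTU is inoperative}; {#3 accumulator malfunctions, A electric pump is out, Upper return filter degraded}; {Pressure line fails}; {Auxiliary engine-driven pump faulted}; {Reservoir failed, Selector valve 2 fails}.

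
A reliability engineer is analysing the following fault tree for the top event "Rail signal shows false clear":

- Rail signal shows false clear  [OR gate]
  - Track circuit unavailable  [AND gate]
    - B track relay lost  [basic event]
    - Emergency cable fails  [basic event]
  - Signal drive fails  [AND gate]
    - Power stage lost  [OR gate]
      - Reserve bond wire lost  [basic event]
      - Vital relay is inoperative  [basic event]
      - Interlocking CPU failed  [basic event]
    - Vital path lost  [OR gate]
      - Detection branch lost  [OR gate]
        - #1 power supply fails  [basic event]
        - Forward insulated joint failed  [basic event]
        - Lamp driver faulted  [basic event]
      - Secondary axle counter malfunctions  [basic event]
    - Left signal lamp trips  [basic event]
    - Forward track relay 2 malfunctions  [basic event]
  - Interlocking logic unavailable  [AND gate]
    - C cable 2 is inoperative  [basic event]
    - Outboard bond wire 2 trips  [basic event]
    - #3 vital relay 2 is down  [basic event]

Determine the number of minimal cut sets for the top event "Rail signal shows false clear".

14

Track circuit unavailable [AND]: one cut set from each child combined → 1 × 1 = 1 cut set(s).
Power stage lost [OR]: union of children's cut sets → 3 cut set(s).
Detection branch lost [OR]: union of children's cut sets → 3 cut set(s).
Vital path lost [OR]: union of children's cut sets → 4 cut set(s).
Signal drive fails [AND]: one cut set from each child combined → 3 × 4 × 1 × 1 = 12 cut set(s).
Interlocking logic unavailable [AND]: one cut set from each child combined → 1 × 1 × 1 = 1 cut set(s).
Rail signal shows false clear [OR]: union of children's cut sets → 14 cut set(s).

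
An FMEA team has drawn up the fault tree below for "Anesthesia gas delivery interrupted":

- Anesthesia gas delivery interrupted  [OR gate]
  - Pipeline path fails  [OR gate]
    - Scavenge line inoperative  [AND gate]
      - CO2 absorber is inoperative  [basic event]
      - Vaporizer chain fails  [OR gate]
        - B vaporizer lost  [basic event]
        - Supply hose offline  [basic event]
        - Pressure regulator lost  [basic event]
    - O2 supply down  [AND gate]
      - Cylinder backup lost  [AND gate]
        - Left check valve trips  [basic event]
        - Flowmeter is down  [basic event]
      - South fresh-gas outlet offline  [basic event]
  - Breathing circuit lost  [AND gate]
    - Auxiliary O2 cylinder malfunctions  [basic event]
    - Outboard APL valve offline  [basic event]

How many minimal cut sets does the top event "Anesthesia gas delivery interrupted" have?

Vaporizer chain fails [OR]: union of children's cut sets → 3 cut set(s).
Scavenge line inoperative [AND]: one cut set from each child combined → 1 × 3 = 3 cut set(s).
Cylinder backup lost [AND]: one cut set from each child combined → 1 × 1 = 1 cut set(s).
O2 supply down [AND]: one cut set from each child combined → 1 × 1 = 1 cut set(s).
Pipeline path fails [OR]: union of children's cut sets → 4 cut set(s).
Breathing circuit lost [AND]: one cut set from each child combined → 1 × 1 = 1 cut set(s).
Anesthesia gas delivery interrupted [OR]: union of children's cut sets → 5 cut set(s).
Minimal cut sets: {B vaporizer lost, CO2 absorber is inoperative}; {CO2 absorber is inoperative, Supply hose offline}; {CO2 absorber is inoperative, Pressure regulator lost}; {Flowmeter is down, Left check valve trips, South fresh-gas outlet offline}; {Auxiliary O2 cylinder malfunctions, Outboard APL valve offline}.

5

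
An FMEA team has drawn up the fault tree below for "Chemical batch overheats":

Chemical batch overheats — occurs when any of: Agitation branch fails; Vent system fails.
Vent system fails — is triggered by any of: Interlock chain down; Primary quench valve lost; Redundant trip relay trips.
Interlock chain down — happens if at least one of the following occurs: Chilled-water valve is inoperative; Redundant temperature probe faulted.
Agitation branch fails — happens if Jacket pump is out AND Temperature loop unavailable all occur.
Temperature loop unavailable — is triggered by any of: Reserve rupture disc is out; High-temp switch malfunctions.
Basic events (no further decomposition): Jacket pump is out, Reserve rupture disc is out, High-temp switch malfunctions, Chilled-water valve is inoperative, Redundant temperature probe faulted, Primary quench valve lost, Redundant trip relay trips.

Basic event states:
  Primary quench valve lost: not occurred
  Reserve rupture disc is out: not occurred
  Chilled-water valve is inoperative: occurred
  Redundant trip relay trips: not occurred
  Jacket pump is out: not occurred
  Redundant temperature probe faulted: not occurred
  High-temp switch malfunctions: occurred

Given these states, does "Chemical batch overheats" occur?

Temperature loop unavailable [OR]: Reserve rupture disc is out=not, High-temp switch malfunctions=occurs → at least one input occurs → occurs.
Agitation branch fails [AND]: Jacket pump is out=not, Temperature loop unavailable=occurs → not all inputs occur → does not occur.
Interlock chain down [OR]: Chilled-water valve is inoperative=occurs, Redundant temperature probe faulted=not → at least one input occurs → occurs.
Vent system fails [OR]: Interlock chain down=occurs, Primary quench valve lost=not, Redundant trip relay trips=not → at least one input occurs → occurs.
Chemical batch overheats [OR]: Agitation branch fails=not, Vent system fails=occurs → at least one input occurs → occurs.

Yes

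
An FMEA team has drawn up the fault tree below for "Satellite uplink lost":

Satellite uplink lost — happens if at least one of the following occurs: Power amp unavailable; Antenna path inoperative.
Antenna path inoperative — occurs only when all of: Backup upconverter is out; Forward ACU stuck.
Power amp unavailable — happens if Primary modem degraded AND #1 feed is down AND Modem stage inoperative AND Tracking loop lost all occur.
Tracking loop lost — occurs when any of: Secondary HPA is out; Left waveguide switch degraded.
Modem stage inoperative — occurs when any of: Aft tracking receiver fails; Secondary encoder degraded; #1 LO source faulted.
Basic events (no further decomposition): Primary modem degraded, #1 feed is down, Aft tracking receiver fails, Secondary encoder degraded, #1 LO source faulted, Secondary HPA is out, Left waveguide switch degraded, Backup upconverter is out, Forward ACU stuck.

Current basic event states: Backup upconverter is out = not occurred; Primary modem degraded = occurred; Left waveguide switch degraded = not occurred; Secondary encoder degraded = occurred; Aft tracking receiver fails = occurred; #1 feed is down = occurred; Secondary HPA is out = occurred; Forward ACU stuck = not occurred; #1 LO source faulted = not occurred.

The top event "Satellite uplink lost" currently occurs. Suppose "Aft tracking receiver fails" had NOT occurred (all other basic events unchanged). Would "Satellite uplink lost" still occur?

Counterfactual: set "Aft tracking receiver fails" to not occurred.
Modem stage inoperative [OR]: Aft tracking receiver fails=not, Secondary encoder degraded=occurs, #1 LO source faulted=not → at least one input occurs → occurs.
Tracking loop lost [OR]: Secondary HPA is out=occurs, Left waveguide switch degraded=not → at least one input occurs → occurs.
Power amp unavailable [AND]: Primary modem degraded=occurs, #1 feed is down=occurs, Modem stage inoperative=occurs, Tracking loop lost=occurs → all inputs occur → occurs.
Antenna path inoperative [AND]: Backup upconverter is out=not, Forward ACU stuck=not → not all inputs occur → does not occur.
Satellite uplink lost [OR]: Power amp unavailable=occurs, Antenna path inoperative=not → at least one input occurs → occurs.

Yes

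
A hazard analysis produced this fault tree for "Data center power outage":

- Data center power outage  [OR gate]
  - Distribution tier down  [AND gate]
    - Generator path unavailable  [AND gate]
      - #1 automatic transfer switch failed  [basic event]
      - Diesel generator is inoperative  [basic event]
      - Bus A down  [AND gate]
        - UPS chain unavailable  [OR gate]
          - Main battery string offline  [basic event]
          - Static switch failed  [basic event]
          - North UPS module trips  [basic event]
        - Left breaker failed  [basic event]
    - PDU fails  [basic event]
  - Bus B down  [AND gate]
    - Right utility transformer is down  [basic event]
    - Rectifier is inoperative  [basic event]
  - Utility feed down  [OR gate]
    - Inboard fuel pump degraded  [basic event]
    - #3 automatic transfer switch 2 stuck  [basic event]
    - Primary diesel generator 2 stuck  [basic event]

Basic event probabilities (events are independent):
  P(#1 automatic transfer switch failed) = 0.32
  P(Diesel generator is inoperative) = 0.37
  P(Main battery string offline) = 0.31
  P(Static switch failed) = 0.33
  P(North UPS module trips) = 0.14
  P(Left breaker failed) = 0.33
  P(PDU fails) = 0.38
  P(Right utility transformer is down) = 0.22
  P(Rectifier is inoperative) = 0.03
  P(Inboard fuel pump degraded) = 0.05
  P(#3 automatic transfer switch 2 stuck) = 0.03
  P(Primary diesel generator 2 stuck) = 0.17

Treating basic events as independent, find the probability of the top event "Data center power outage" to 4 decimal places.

P(UPS chain unavailable) [OR] = 1 − (1−0.31) × (1−0.33) × (1−0.14) = 0.602422
P(Bus A down) [AND] = 0.602422 × 0.33 = 0.198799
P(Generator path unavailable) [AND] = 0.32 × 0.37 × 0.198799 = 0.023538
P(Distribution tier down) [AND] = 0.023538 × 0.38 = 0.008944
P(Bus B down) [AND] = 0.22 × 0.03 = 0.006600
P(Utility feed down) [OR] = 1 − (1−0.05) × (1−0.03) × (1−0.17) = 0.235155
P(Data center power outage) [OR] = 1 − (1−0.008944) × (1−0.006600) × (1−0.235155) = 0.246999
Rounded to 4 decimal places: P(Data center power outage) ≈ 0.2470.

0.2470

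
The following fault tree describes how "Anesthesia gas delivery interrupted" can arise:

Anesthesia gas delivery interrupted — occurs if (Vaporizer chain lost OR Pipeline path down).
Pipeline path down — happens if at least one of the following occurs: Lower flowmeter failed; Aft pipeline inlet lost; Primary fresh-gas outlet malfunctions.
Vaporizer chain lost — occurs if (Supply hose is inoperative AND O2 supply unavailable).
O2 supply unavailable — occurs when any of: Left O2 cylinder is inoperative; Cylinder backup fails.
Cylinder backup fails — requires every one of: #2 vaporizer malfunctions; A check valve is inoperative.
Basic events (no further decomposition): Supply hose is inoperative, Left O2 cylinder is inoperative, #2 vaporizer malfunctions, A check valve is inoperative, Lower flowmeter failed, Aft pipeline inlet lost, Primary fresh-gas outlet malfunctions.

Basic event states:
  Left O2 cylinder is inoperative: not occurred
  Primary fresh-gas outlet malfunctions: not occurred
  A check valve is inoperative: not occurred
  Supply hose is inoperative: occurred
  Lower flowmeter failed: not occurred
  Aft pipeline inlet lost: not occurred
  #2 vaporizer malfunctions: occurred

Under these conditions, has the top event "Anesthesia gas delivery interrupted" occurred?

No

Cylinder backup fails [AND]: #2 vaporizer malfunctions=occurs, A check valve is inoperative=not → not all inputs occur → does not occur.
O2 supply unavailable [OR]: Left O2 cylinder is inoperative=not, Cylinder backup fails=not → no input occurs → does not occur.
Vaporizer chain lost [AND]: Supply hose is inoperative=occurs, O2 supply unavailable=not → not all inputs occur → does not occur.
Pipeline path down [OR]: Lower flowmeter failed=not, Aft pipeline inlet lost=not, Primary fresh-gas outlet malfunctions=not → no input occurs → does not occur.
Anesthesia gas delivery interrupted [OR]: Vaporizer chain lost=not, Pipeline path down=not → no input occurs → does not occur.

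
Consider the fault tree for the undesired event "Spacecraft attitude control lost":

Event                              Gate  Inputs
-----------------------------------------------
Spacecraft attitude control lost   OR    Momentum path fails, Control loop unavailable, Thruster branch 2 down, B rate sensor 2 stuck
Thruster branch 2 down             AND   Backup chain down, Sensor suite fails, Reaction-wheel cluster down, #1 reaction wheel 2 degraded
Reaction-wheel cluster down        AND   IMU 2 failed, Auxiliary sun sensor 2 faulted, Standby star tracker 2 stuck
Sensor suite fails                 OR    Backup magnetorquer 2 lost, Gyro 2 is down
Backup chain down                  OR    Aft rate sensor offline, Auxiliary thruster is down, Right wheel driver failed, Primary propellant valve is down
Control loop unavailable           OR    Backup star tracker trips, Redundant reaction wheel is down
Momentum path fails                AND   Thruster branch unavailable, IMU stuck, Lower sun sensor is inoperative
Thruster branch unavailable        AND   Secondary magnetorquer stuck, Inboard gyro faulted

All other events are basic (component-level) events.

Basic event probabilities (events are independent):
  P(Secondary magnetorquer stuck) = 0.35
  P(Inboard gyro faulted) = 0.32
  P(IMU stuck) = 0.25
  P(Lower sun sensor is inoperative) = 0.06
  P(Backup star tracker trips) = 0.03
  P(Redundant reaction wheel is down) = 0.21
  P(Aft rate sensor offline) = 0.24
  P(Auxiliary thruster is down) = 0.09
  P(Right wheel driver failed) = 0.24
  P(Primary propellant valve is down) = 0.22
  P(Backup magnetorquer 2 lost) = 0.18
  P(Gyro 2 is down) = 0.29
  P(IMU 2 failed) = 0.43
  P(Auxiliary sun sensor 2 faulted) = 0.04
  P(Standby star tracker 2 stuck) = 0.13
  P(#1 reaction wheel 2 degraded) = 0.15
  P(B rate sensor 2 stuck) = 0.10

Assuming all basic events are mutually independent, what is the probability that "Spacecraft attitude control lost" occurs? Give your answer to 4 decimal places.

P(Thruster branch unavailable) [AND] = 0.35 × 0.32 = 0.112000
P(Momentum path fails) [AND] = 0.112000 × 0.25 × 0.06 = 0.001680
P(Control loop unavailable) [OR] = 1 − (1−0.03) × (1−0.21) = 0.233700
P(Backup chain down) [OR] = 1 − (1−0.24) × (1−0.09) × (1−0.24) × (1−0.22) = 0.590020
P(Sensor suite fails) [OR] = 1 − (1−0.18) × (1−0.29) = 0.417800
P(Reaction-wheel cluster down) [AND] = 0.43 × 0.04 × 0.13 = 0.002236
P(Thruster branch 2 down) [AND] = 0.590020 × 0.417800 × 0.002236 × 0.15 = 0.000083
P(Spacecraft attitude control lost) [OR] = 1 − (1−0.001680) × (1−0.233700) × (1−0.000083) × (1−0.10) = 0.311546
Rounded to 4 decimal places: P(Spacecraft attitude control lost) ≈ 0.3115.

0.3115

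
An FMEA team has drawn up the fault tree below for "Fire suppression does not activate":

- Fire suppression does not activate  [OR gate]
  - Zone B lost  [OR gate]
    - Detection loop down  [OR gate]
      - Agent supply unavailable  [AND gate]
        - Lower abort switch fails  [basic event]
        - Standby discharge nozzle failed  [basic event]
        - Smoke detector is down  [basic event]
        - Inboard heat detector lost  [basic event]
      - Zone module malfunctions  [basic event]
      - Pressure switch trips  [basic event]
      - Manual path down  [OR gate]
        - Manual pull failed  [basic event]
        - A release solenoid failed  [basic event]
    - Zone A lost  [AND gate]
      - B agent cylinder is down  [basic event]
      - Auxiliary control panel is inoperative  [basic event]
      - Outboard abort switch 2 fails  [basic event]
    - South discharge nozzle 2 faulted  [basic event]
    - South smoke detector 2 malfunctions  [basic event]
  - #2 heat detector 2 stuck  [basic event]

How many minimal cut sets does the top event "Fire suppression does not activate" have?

9

Agent supply unavailable [AND]: one cut set from each child combined → 1 × 1 × 1 × 1 = 1 cut set(s).
Manual path down [OR]: union of children's cut sets → 2 cut set(s).
Detection loop down [OR]: union of children's cut sets → 5 cut set(s).
Zone A lost [AND]: one cut set from each child combined → 1 × 1 × 1 = 1 cut set(s).
Zone B lost [OR]: union of children's cut sets → 8 cut set(s).
Fire suppression does not activate [OR]: union of children's cut sets → 9 cut set(s).
Minimal cut sets: {Inboard heat detector lost, Lower abort switch fails, Smoke detector is down, Standby discharge nozzle failed}; {Zone module malfunctions}; {Pressure switch trips}; {Manual pull failed}; {A release solenoid failed}; {Auxiliary control panel is inoperative, B agent cylinder is down, Outboard abort switch 2 fails}; {South discharge nozzle 2 faulted}; {South smoke detector 2 malfunctions}; {#2 heat detector 2 stuck}.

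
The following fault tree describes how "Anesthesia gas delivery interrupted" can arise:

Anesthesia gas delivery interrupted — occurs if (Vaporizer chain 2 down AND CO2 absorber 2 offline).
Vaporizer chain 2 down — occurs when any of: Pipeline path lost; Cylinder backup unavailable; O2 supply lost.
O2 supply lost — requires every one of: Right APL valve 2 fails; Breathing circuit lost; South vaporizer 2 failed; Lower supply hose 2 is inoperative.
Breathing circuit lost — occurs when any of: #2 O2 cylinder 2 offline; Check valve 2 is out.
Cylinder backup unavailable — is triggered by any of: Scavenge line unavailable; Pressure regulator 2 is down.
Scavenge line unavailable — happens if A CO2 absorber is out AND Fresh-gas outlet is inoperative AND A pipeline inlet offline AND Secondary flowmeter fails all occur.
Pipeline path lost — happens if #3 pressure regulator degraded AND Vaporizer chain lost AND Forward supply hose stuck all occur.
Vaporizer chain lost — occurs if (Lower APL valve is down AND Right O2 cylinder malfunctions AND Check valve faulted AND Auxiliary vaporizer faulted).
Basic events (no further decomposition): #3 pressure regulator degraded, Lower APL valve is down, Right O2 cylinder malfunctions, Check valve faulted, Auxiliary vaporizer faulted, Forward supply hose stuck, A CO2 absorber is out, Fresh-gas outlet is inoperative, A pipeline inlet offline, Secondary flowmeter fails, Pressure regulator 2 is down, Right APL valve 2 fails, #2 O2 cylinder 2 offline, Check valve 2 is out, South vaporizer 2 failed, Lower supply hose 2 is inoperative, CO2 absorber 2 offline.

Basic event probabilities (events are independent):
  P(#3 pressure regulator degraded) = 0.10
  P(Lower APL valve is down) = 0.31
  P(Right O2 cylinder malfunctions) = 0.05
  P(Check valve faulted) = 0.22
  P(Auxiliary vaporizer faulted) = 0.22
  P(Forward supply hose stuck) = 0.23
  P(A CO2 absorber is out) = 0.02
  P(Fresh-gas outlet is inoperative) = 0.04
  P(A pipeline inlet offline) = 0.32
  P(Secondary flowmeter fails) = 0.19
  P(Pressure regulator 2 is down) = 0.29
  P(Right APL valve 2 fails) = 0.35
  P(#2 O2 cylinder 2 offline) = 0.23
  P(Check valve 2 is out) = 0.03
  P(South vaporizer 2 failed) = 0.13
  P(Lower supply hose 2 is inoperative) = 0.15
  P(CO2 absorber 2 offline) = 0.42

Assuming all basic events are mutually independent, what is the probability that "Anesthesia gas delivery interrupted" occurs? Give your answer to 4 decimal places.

0.1223

P(Vaporizer chain lost) [AND] = 0.31 × 0.05 × 0.22 × 0.22 = 0.000750
P(Pipeline path lost) [AND] = 0.10 × 0.000750 × 0.23 = 0.000017
P(Scavenge line unavailable) [AND] = 0.02 × 0.04 × 0.32 × 0.19 = 0.000049
P(Cylinder backup unavailable) [OR] = 1 − (1−0.000049) × (1−0.29) = 0.290035
P(Breathing circuit lost) [OR] = 1 − (1−0.23) × (1−0.03) = 0.253100
P(O2 supply lost) [AND] = 0.35 × 0.253100 × 0.13 × 0.15 = 0.001727
P(Vaporizer chain 2 down) [OR] = 1 − (1−0.000017) × (1−0.290035) × (1−0.001727) = 0.291273
P(Anesthesia gas delivery interrupted) [AND] = 0.291273 × 0.42 = 0.122335
Rounded to 4 decimal places: P(Anesthesia gas delivery interrupted) ≈ 0.1223.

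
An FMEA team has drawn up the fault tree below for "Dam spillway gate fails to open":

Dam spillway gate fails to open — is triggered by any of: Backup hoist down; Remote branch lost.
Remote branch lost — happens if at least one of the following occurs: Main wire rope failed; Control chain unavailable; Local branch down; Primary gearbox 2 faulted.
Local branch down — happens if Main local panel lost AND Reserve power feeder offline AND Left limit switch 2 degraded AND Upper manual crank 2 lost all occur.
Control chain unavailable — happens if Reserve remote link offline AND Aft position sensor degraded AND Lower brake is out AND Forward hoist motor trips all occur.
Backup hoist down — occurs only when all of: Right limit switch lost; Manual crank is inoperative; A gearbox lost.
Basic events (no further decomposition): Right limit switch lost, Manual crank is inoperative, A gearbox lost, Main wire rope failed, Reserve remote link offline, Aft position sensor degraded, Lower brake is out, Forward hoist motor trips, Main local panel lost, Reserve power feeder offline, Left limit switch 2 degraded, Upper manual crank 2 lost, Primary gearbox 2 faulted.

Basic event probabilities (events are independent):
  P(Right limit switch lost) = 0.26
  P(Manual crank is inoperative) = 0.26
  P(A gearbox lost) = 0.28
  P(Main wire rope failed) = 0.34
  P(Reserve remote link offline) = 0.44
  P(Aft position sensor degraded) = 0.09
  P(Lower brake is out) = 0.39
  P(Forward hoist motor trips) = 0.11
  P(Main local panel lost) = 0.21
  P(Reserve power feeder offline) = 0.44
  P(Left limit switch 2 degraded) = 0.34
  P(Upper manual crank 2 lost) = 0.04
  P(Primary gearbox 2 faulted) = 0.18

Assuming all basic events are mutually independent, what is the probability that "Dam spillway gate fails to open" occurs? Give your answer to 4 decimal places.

0.4706

P(Backup hoist down) [AND] = 0.26 × 0.26 × 0.28 = 0.018928
P(Control chain unavailable) [AND] = 0.44 × 0.09 × 0.39 × 0.11 = 0.001699
P(Local branch down) [AND] = 0.21 × 0.44 × 0.34 × 0.04 = 0.001257
P(Remote branch lost) [OR] = 1 − (1−0.34) × (1−0.001699) × (1−0.001257) × (1−0.18) = 0.460399
P(Dam spillway gate fails to open) [OR] = 1 − (1−0.018928) × (1−0.460399) = 0.470613
Rounded to 4 decimal places: P(Dam spillway gate fails to open) ≈ 0.4706.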